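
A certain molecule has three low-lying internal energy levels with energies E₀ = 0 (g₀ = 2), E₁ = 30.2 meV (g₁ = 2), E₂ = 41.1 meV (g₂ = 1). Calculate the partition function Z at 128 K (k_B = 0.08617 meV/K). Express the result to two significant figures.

k_BT = 0.08617 × 128 K = 11.03 meV.
Eᵢ/kT = 0, 2.738, 3.726.
Z = Σ gᵢe^(−Eᵢ/kT) = 2·e^(−0) + 2·e^(−2.738) + 1·e^(−3.726) = 2.000 + 0.1294 + 0.02409 = 2.153.

Z = 2.2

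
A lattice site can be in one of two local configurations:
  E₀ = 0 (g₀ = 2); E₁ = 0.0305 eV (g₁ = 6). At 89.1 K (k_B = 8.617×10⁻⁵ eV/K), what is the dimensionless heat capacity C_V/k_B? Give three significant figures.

0.799

k_BT = 8.617×10⁻⁵ × 89.1 K = 0.0076777 eV.
Eᵢ/kT = 0, 3.9725.
Z = Σ gᵢe^(−Eᵢ/kT) = 2·e^(−0) + 6·e^(−3.9725) = 2.0000 + 0.11296 = 2.1130.
⟨E⟩ = 0.0016305 eV, ⟨E²⟩ = 0.000049731 eV².
C_V/k_B = (⟨E²⟩ − ⟨E⟩²)/(kT)² = (0.000049731 − 0.0000026585)/0.000058947 = 0.799.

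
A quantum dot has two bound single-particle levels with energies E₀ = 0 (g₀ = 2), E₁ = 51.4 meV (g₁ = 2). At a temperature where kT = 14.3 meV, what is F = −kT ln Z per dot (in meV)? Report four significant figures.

-10.30 meV

Eᵢ/kT = 0, 3.59441.
Z = Σ gᵢe^(−Eᵢ/kT) = 2·e^(−0) + 2·e^(−3.59441) = 2.00000 + 0.0549538 = 2.05495.
F = −kT ln Z = −14.3 × ln(2.05495) = −14.3 × 0.720252 = -10.30 meV.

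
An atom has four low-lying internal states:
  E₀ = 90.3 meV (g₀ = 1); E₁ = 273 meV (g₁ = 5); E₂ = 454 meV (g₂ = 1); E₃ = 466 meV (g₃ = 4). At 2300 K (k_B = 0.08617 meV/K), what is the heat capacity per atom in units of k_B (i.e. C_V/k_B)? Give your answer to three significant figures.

0.412

k_BT = 0.08617 × 2300 K = 198.19 meV.
Eᵢ/kT = 0.45562, 1.3775, 2.2907, 2.3513.
Z = Σ gᵢe^(−Eᵢ/kT) = 1·e^(−0.45562) + 5·e^(−1.3775) + 1·e^(−2.2907) + 4·e^(−2.3513) = 0.63405 + 1.2610 + 0.10120 + 0.38098 = 2.3772.
⟨E⟩ = 262.91 meV, ⟨E²⟩ = 85286 meV².
C_V/k_B = (⟨E²⟩ − ⟨E⟩²)/(kT)² = (85286 − 69122)/39279 = 0.412.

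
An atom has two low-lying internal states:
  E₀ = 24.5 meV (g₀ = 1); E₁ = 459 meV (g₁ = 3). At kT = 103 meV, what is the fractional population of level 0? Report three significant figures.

Eᵢ/kT = 0.23786, 4.4563.
Z = Σ gᵢe^(−Eᵢ/kT) = 1·e^(−0.23786) + 3·e^(−4.4563) = 0.78831 + 0.034816 = 0.82313.
P₀ = g₀ e^(−E₀/kT) / Z = 0.78831/0.82313 = 0.958.

0.958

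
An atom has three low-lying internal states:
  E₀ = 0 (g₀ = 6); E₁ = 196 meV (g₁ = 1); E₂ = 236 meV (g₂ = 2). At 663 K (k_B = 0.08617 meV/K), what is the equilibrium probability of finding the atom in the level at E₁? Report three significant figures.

k_BT = 0.08617 × 663 K = 57.131 meV.
Eᵢ/kT = 0, 3.4307, 4.1309.
Z = Σ gᵢe^(−Eᵢ/kT) = 6·e^(−0) + 1·e^(−3.4307) + 2·e^(−4.1309) = 6.0000 + 0.032364 + 0.032137 = 6.0645.
P₁ = g₁ e^(−E₁/kT) / Z = 0.032364/6.0645 = 0.00534.

0.00534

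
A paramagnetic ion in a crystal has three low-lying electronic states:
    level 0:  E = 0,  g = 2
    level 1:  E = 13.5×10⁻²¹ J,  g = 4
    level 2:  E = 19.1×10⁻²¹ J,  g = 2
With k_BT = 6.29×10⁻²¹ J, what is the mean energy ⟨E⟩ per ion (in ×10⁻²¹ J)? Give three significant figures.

Eᵢ/kT = 0, 2.1463, 3.0366.
Z = Σ gᵢe^(−Eᵢ/kT) = 2·e^(−0) + 4·e^(−2.1463) + 2·e^(−3.0366) = 2.0000 + 0.46766 + 0.095996 = 2.5637.
⟨E⟩ = Σ Eᵢ gᵢe^(−Eᵢ/kT) / Z = (0·2.0000 + 13.5·0.46766 + 19.1·0.095996) / 2.5637 = 3.18 ×10⁻²¹ J.

3.18 ×10⁻²¹ J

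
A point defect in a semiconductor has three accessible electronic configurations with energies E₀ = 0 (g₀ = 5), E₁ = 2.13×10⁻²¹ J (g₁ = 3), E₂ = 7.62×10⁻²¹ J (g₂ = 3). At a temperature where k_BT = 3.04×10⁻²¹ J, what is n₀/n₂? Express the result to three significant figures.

20.4

n₀/n₂ = (g₀/g₂) exp[−(E₀−E₂)/kT] = (5/3) × exp(−(-7.62 ×10⁻²¹ J)/(3.04 ×10⁻²¹ J)) = (5/3) × exp(2.5066) = 20.4.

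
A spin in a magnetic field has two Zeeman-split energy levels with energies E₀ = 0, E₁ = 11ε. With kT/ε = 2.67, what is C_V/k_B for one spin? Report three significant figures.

Eᵢ/kT = 0, 4.1199.
Z = Σ e^(−Eᵢ/kT) = e^(−0) + e^(−4.1199) = 1.0000 + 0.016246 = 1.0162.
⟨E⟩ = 0.17586 ε, ⟨E²⟩ = 1.9344 ε².
C_V/k_B = (⟨E²⟩ − ⟨E⟩²)/(kT)² = (1.9344 − 0.030927)/7.1289 = 0.267.

0.267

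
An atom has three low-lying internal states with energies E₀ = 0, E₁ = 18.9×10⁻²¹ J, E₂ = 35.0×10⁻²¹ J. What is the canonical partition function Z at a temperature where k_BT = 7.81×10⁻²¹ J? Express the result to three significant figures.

Z = 1.10

Eᵢ/kT = 0, 2.4200, 4.4814.
Z = Σ e^(−Eᵢ/kT) = e^(−0) + e^(−2.4200) + e^(−4.4814) = 1.0000 + 0.088922 + 0.011318 = 1.1002.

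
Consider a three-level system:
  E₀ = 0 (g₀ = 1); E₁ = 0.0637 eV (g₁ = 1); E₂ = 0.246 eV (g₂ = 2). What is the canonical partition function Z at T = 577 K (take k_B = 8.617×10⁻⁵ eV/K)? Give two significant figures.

Z = 1.3

k_BT = 8.617×10⁻⁵ × 577 K = 0.04972 eV.
Eᵢ/kT = 0, 1.281, 4.948.
Z = Σ gᵢe^(−Eᵢ/kT) = 1·e^(−0) + 1·e^(−1.281) + 2·e^(−4.948) = 1.000 + 0.2778 + 0.01420 = 1.292.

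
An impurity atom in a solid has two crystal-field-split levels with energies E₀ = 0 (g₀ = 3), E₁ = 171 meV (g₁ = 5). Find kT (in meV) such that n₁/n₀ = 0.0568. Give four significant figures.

n₁/n₀ = (g₁/g₀) exp[−(E₁−E₀)/kT] = 0.0568.
⇒ (E₁−E₀)/kT = ln((5/3)/0.0568) = ln(29.3427) = 3.37904.
kT = 171 meV / 3.37904 = 50.61 meV.

50.61 meV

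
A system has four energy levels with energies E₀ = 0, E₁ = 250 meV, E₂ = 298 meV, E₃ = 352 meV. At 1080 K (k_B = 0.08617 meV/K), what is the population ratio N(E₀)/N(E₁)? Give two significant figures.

k_BT = 0.08617 × 1080 K = 93.06 meV.
n₀/n₁ = exp[−(E₀−E₁)/kT] = exp(−(-250 meV)/(93.06 meV)) = exp(2.686) = 15.

15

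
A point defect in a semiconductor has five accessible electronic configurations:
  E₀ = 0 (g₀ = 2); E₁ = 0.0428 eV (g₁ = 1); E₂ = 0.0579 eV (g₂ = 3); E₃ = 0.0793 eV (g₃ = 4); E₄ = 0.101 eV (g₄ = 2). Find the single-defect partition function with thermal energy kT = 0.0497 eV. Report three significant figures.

Z = 4.43

Eᵢ/kT = 0, 0.86117, 1.1650, 1.5956, 2.0322.
Z = Σ gᵢe^(−Eᵢ/kT) = 2·e^(−0) + 1·e^(−0.86117) + 3·e^(−1.1650) + 4·e^(−1.5956) + 2·e^(−2.0322) = 2.0000 + 0.42267 + 0.93577 + 0.81115 + 0.26209 = 4.4317.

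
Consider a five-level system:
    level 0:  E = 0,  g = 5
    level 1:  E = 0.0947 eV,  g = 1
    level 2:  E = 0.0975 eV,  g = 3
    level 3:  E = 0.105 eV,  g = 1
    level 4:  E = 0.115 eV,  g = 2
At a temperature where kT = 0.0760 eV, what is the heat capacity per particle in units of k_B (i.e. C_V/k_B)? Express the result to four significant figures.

Eᵢ/kT = 0, 1.24605, 1.28289, 1.38158, 1.51316.
Z = Σ gᵢe^(−Eᵢ/kT) = 5·e^(−0) + 1·e^(−1.24605) + 3·e^(−1.28289) + 1·e^(−1.38158) + 2·e^(−1.51316) = 5.00000 + 0.287639 + 0.831705 + 0.251181 + 0.440426 = 6.81095.
⟨E⟩ = 0.0272141 eV, ⟨E²⟩ = 0.00280135 eV².
C_V/k_B = (⟨E²⟩ − ⟨E⟩²)/(kT)² = (0.00280135 − 0.000740607)/0.00577600 = 0.3568.

0.3568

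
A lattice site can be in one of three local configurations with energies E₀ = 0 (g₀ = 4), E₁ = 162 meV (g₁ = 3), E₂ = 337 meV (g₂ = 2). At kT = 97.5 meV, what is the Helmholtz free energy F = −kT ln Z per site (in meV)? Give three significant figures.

-149 meV

Eᵢ/kT = 0, 1.6615, 3.4564.
Z = Σ gᵢe^(−Eᵢ/kT) = 4·e^(−0) + 3·e^(−1.6615) + 2·e^(−3.4564) = 4.0000 + 0.56956 + 0.063086 = 4.6326.
F = −kT ln Z = −97.5 × ln(4.6326) = −97.5 × 1.5331 = -149 meV.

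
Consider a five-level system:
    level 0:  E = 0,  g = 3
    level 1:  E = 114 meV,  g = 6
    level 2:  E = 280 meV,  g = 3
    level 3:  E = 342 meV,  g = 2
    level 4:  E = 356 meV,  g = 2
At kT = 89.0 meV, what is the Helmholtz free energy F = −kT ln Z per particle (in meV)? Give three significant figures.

Eᵢ/kT = 0, 1.2809, 3.1461, 3.8427, 4.0000.
Z = Σ gᵢe^(−Eᵢ/kT) = 3·e^(−0) + 6·e^(−1.2809) + 3·e^(−3.1461) + 2·e^(−3.8427) + 2·e^(−4.0000) = 3.0000 + 1.6667 + 0.12906 + 0.042871 + 0.036631 = 4.8753.
F = −kT ln Z = −89.0 × ln(4.8753) = −89.0 × 1.5842 = -141 meV.

-141 meV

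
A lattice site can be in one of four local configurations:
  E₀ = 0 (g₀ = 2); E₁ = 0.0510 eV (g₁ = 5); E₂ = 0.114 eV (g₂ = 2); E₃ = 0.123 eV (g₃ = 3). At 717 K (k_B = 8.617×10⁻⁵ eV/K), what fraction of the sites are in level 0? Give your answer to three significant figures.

0.407

k_BT = 8.617×10⁻⁵ × 717 K = 0.061784 eV.
Eᵢ/kT = 0, 0.82546, 1.8451, 1.9908.
Z = Σ gᵢe^(−Eᵢ/kT) = 2·e^(−0) + 5·e^(−0.82546) + 2·e^(−1.8451) + 3·e^(−1.9908) = 2.0000 + 2.1902 + 0.31602 + 0.40976 = 4.9160.
P₀ = g₀ e^(−E₀/kT) / Z = 2.0000/4.9160 = 0.407.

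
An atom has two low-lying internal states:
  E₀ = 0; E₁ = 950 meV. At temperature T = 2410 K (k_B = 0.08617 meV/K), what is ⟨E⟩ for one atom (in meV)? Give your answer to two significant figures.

k_BT = 0.08617 × 2410 K = 207.7 meV.
Eᵢ/kT = 0, 4.574.
Z = Σ e^(−Eᵢ/kT) = e^(−0) + e^(−4.574) = 1.000 + 0.01032 = 1.010.
⟨E⟩ = Σ Eᵢ e^(−Eᵢ/kT) / Z = (0·1.000 + 950·0.01032) / 1.010 = 9.7 meV.

9.7 meV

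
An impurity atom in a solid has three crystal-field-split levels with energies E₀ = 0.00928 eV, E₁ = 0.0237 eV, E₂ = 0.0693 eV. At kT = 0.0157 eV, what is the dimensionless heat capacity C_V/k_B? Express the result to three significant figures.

Eᵢ/kT = 0.59108, 1.5096, 4.4140.
Z = Σ e^(−Eᵢ/kT) = e^(−0.59108) + e^(−1.5096) + e^(−4.4140) = 0.55373 + 0.22100 + 0.012107 = 0.78684.
⟨E⟩ = 0.014254 eV, ⟨E²⟩ = 0.00029226 eV².
C_V/k_B = (⟨E²⟩ − ⟨E⟩²)/(kT)² = (0.00029226 − 0.00020318)/0.00024649 = 0.361.

0.361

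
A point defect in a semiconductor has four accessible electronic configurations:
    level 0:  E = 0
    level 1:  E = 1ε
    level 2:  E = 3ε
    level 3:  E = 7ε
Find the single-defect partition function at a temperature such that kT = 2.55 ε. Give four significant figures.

Z = 2.048

Eᵢ/kT = 0, 0.392157, 1.17647, 2.74510.
Z = Σ e^(−Eᵢ/kT) = e^(−0) + e^(−0.392157) + e^(−1.17647) + e^(−2.74510) = 1.00000 + 0.675598 + 0.308365 + 0.0642419 = 2.04820.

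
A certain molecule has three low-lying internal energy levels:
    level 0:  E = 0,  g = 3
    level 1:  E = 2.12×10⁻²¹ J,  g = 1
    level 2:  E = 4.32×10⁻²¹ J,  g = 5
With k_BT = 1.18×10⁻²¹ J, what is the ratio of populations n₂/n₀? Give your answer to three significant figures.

0.0428

n₂/n₀ = (g₂/g₀) exp[−(E₂−E₀)/kT] = (5/3) × exp(−(4.32 ×10⁻²¹ J)/(1.18 ×10⁻²¹ J)) = (5/3) × exp(-3.6610) = 0.0428.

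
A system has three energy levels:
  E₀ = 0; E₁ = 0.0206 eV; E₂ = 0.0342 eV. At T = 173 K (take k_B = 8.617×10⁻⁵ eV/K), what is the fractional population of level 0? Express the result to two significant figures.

k_BT = 8.617×10⁻⁵ × 173 K = 0.01491 eV.
Eᵢ/kT = 0, 1.382, 2.294.
Z = Σ e^(−Eᵢ/kT) = e^(−0) + e^(−1.382) + e^(−2.294) = 1.000 + 0.2511 + 0.1009 = 1.352.
P₀ = e^(−E₀/kT) / Z = 1.000/1.352 = 0.74.

0.74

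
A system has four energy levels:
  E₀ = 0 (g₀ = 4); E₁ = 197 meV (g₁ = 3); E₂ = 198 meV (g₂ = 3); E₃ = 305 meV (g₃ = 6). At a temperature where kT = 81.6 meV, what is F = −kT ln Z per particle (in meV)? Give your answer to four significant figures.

-125.9 meV

Eᵢ/kT = 0, 2.41422, 2.42647, 3.73775.
Z = Σ gᵢe^(−Eᵢ/kT) = 4·e^(−0) + 3·e^(−2.41422) + 3·e^(−2.42647) + 6·e^(−3.73775) = 4.00000 + 0.268311 + 0.265044 + 0.142846 = 4.67620.
F = −kT ln Z = −81.6 × ln(4.67620) = −81.6 × 1.54249 = -125.9 meV.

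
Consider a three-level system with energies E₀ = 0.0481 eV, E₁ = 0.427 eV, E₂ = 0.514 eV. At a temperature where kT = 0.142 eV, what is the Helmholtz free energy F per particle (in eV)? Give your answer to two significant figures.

Eᵢ/kT = 0.3387, 3.007, 3.620.
Z = Σ e^(−Eᵢ/kT) = e^(−0.3387) + e^(−3.007) + e^(−3.620) = 0.7127 + 0.04944 + 0.02678 = 0.7889.
F = −kT ln Z = −0.142 × ln(0.7889) = −0.142 × -0.2371 = 0.034 eV.

0.034 eV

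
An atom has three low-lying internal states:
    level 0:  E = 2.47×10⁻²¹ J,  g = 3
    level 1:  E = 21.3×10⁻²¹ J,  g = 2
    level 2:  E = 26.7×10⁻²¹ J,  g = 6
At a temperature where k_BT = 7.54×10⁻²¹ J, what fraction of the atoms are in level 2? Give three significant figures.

Eᵢ/kT = 0.32759, 2.8249, 3.5411.
Z = Σ gᵢe^(−Eᵢ/kT) = 3·e^(−0.32759) + 2·e^(−2.8249) + 6·e^(−3.5411) = 2.1620 + 0.11863 + 0.17389 = 2.4545.
P₂ = g₂ e^(−E₂/kT) / Z = 0.17389/2.4545 = 0.0708.

0.0708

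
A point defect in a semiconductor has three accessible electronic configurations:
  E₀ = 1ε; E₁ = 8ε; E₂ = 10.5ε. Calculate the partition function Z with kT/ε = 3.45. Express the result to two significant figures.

Eᵢ/kT = 0.2899, 2.319, 3.043.
Z = Σ e^(−Eᵢ/kT) = e^(−0.2899) + e^(−2.319) + e^(−3.043) = 0.7483 + 0.09837 + 0.04769 = 0.8944.

Z = 0.89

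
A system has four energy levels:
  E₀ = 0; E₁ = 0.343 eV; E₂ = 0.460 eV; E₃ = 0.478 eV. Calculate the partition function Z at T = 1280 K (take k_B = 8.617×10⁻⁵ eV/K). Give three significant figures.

k_BT = 8.617×10⁻⁵ × 1280 K = 0.11030 eV.
Eᵢ/kT = 0, 3.1097, 4.1704, 4.3336.
Z = Σ e^(−Eᵢ/kT) = e^(−0) + e^(−3.1097) + e^(−4.1704) + e^(−4.3336) = 1.0000 + 0.044614 + 0.015446 + 0.013120 = 1.0732.

Z = 1.07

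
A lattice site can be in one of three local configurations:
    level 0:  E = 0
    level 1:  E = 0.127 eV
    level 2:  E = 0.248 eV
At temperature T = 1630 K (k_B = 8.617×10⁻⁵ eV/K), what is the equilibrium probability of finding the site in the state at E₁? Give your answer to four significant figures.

k_BT = 8.617×10⁻⁵ × 1630 K = 0.140457 eV.
Eᵢ/kT = 0, 0.904191, 1.76566.
Z = Σ e^(−Eᵢ/kT) = e^(−0) + e^(−0.904191) + e^(−1.76566) = 1.00000 + 0.404869 + 0.171074 = 1.57594.
P₁ = e^(−E₁/kT) / Z = 0.404869/1.57594 = 0.2569.

0.2569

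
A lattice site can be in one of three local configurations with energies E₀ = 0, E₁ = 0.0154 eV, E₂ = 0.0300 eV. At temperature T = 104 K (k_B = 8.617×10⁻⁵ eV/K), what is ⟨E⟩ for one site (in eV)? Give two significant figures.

k_BT = 8.617×10⁻⁵ × 104 K = 0.008962 eV.
Eᵢ/kT = 0, 1.718, 3.347.
Z = Σ e^(−Eᵢ/kT) = e^(−0) + e^(−1.718) + e^(−3.347) = 1.000 + 0.1794 + 0.03519 = 1.215.
⟨E⟩ = Σ Eᵢ e^(−Eᵢ/kT) / Z = (0·1.000 + 0.0154·0.1794 + 0.0300·0.03519) / 1.215 = 0.0031 eV.

0.0031 eV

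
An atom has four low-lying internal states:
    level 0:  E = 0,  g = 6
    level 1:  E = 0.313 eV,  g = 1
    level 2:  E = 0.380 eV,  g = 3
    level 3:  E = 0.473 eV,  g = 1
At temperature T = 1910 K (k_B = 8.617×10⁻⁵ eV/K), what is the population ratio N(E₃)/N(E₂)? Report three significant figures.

k_BT = 8.617×10⁻⁵ × 1910 K = 0.16458 eV.
n₃/n₂ = (g₃/g₂) exp[−(E₃−E₂)/kT] = (1/3) × exp(−(0.093 eV)/(0.16458 eV)) = (1/3) × exp(-0.56507) = 0.189.

0.189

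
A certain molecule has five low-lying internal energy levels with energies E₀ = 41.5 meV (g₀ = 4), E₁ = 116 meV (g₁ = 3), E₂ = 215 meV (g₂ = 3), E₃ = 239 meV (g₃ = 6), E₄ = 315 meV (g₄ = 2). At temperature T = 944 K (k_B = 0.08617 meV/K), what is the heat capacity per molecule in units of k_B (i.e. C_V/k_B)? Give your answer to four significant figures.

k_BT = 0.08617 × 944 K = 81.3445 meV.
Eᵢ/kT = 0.510176, 1.42603, 2.64308, 2.93812, 3.87242.
Z = Σ gᵢe^(−Eᵢ/kT) = 4·e^(−0.510176) + 3·e^(−1.42603) + 3·e^(−2.64308) + 6·e^(−2.93812) + 2·e^(−3.87242) = 2.40156 + 0.720783 + 0.213425 + 0.317791 + 0.0416159 = 3.69517.
⟨E⟩ = 86.1186 meV, ⟨E²⟩ = 12443.9 meV².
C_V/k_B = (⟨E²⟩ − ⟨E⟩²)/(kT)² = (12443.9 − 7416.41)/6616.93 = 0.7598.

0.7598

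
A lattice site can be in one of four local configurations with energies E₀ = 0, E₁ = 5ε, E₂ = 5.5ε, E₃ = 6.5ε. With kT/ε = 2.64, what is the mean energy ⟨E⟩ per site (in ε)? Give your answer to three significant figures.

Eᵢ/kT = 0, 1.8939, 2.0833, 2.4621.
Z = Σ e^(−Eᵢ/kT) = e^(−0) + e^(−1.8939) + e^(−2.0833) + e^(−2.4621) = 1.0000 + 0.15048 + 0.12452 + 0.085256 = 1.3603.
⟨E⟩ = Σ Eᵢ e^(−Eᵢ/kT) / Z = (0·1.0000 + 5·0.15048 + 5.5·0.12452 + 6.5·0.085256) / 1.3603 = 1.46 ε.

1.46 ε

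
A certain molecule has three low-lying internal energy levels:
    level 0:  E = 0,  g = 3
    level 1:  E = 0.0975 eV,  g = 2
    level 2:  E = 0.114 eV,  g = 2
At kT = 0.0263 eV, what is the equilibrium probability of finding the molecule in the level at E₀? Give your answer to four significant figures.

Eᵢ/kT = 0, 3.70722, 4.33460.
Z = Σ gᵢe^(−Eᵢ/kT) = 3·e^(−0) + 2·e^(−3.70722) + 2·e^(−4.33460) = 3.00000 + 0.0490913 + 0.0262142 = 3.07531.
P₀ = g₀ e^(−E₀/kT) / Z = 3.00000/3.07531 = 0.9755.

0.9755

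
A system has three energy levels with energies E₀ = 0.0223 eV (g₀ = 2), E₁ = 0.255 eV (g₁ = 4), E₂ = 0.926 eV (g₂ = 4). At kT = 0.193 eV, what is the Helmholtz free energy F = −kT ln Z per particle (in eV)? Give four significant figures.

Eᵢ/kT = 0.115544, 1.32124, 4.79793.
Z = Σ gᵢe^(−Eᵢ/kT) = 2·e^(−0.115544) + 4·e^(−1.32124) + 4·e^(−4.79793) = 1.78176 + 1.06722 + 0.0329872 = 2.88197.
F = −kT ln Z = −0.193 × ln(2.88197) = −0.193 × 1.05847 = -0.2043 eV.

-0.2043 eV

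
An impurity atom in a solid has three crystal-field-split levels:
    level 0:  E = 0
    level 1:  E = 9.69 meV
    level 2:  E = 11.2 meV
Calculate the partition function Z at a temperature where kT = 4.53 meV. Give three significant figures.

Eᵢ/kT = 0, 2.1391, 2.4724.
Z = Σ e^(−Eᵢ/kT) = e^(−0) + e^(−2.1391) + e^(−2.4724) = 1.0000 + 0.11776 + 0.084382 = 1.2021.

Z = 1.20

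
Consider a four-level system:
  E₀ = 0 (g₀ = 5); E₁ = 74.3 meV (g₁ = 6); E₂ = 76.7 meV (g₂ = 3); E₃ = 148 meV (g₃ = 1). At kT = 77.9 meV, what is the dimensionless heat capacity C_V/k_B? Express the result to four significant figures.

Eᵢ/kT = 0, 0.953787, 0.984596, 1.89987.
Z = Σ gᵢe^(−Eᵢ/kT) = 5·e^(−0) + 6·e^(−0.953787) + 3·e^(−0.984596) + 1·e^(−1.89987) = 5.00000 + 2.31168 + 1.12077 + 0.149588 = 8.58204.
⟨E⟩ = 32.6100 meV, ⟨E²⟩ = 2637.08 meV².
C_V/k_B = (⟨E²⟩ − ⟨E⟩²)/(kT)² = (2637.08 − 1063.41)/6068.41 = 0.2593.

0.2593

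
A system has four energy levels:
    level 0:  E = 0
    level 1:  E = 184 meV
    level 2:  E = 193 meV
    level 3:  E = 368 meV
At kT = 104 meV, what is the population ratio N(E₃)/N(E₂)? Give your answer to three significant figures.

0.186

n₃/n₂ = exp[−(E₃−E₂)/kT] = exp(−(175 meV)/(104 meV)) = exp(-1.6827) = 0.186.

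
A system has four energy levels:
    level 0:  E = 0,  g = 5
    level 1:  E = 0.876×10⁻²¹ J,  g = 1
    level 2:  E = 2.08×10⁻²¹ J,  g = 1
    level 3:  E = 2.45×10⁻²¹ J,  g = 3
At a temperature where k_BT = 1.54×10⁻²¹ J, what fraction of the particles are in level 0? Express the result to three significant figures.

Eᵢ/kT = 0, 0.56883, 1.3506, 1.5909.
Z = Σ gᵢe^(−Eᵢ/kT) = 5·e^(−0) + 1·e^(−0.56883) + 1·e^(−1.3506) + 3·e^(−1.5909) = 5.0000 + 0.56619 + 0.25908 + 0.61123 = 6.4365.
P₀ = g₀ e^(−E₀/kT) / Z = 5.0000/6.4365 = 0.777.

0.777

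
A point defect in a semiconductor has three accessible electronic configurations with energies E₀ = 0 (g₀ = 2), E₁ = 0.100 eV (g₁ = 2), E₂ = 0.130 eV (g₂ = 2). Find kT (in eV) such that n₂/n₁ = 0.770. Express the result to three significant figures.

0.115 eV

n₂/n₁ = (g₂/g₁) exp[−(E₂−E₁)/kT] = 0.770.
⇒ (E₂−E₁)/kT = ln((2/2)/0.770) = ln(1.2987) = 0.26136.
kT = 0.030 eV / 0.26136 = 0.115 eV.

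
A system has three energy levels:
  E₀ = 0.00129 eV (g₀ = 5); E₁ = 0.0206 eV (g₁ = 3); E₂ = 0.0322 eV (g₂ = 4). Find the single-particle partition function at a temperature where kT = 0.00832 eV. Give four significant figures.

Z = 4.618

Eᵢ/kT = 0.155048, 2.47596, 3.87019.
Z = Σ gᵢe^(−Eᵢ/kT) = 5·e^(−0.155048) + 3·e^(−2.47596) + 4·e^(−3.87019) = 4.28187 + 0.252247 + 0.0834176 = 4.61753.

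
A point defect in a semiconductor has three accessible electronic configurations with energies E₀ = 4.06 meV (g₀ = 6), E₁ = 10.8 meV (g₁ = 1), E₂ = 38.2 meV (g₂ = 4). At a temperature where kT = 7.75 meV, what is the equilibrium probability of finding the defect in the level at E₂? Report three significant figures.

Eᵢ/kT = 0.52387, 1.3935, 4.9290.
Z = Σ gᵢe^(−Eᵢ/kT) = 6·e^(−0.52387) + 1·e^(−1.3935) + 4·e^(−4.9290) = 3.5533 + 0.24821 + 0.028935 = 3.8304.
P₂ = g₂ e^(−E₂/kT) / Z = 0.028935/3.8304 = 0.00755.

0.00755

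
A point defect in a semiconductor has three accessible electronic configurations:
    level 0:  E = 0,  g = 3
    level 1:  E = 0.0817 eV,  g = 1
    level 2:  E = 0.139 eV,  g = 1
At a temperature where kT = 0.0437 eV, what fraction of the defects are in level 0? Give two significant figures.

Eᵢ/kT = 0, 1.870, 3.181.
Z = Σ gᵢe^(−Eᵢ/kT) = 3·e^(−0) + 1·e^(−1.870) + 1·e^(−3.181) = 3.000 + 0.1541 + 0.04154 = 3.196.
P₀ = g₀ e^(−E₀/kT) / Z = 3.000/3.196 = 0.94.

0.94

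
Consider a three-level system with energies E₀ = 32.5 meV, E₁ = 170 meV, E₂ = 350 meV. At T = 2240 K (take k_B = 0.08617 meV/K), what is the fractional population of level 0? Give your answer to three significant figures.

k_BT = 0.08617 × 2240 K = 193.02 meV.
Eᵢ/kT = 0.16838, 0.88074, 1.8133.
Z = Σ e^(−Eᵢ/kT) = e^(−0.16838) + e^(−0.88074) + e^(−1.8133) = 0.84503 + 0.41448 + 0.16311 = 1.4226.
P₀ = e^(−E₀/kT) / Z = 0.84503/1.4226 = 0.594.

0.594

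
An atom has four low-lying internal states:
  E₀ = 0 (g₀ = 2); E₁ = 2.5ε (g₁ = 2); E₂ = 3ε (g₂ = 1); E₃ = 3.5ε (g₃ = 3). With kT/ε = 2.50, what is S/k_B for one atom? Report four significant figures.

Eᵢ/kT = 0, 1.00000, 1.20000, 1.40000.
Z = Σ gᵢe^(−Eᵢ/kT) = 2·e^(−0) + 2·e^(−1.00000) + 1·e^(−1.20000) + 3·e^(−1.40000) = 2.00000 + 0.735759 + 0.301194 + 0.739791 = 3.77674.
⟨E⟩ = Σ EᵢPᵢ = 1.41187 ε.
S/k_B = ln Z + ⟨E⟩/kT = ln(3.77674) + 1.41187/2.50 = 1.32886 + 0.564748 = 1.894.

1.894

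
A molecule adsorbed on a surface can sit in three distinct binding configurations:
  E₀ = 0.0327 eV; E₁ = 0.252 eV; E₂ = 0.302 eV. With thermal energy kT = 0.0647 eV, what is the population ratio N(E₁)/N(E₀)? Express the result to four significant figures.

n₁/n₀ = exp[−(E₁−E₀)/kT] = exp(−(0.2193 eV)/(0.0647 eV)) = exp(-3.38949) = 0.03373.

0.03373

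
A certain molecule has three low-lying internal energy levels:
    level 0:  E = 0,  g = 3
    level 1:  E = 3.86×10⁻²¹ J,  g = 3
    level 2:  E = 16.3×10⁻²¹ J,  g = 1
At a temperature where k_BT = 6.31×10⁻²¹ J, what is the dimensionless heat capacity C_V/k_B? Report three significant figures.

0.173

Eᵢ/kT = 0, 0.61173, 2.5832.
Z = Σ gᵢe^(−Eᵢ/kT) = 3·e^(−0) + 3·e^(−0.61173) + 1·e^(−2.5832) = 3.0000 + 1.6272 + 0.075532 = 4.7027.
⟨E⟩ = 1.5974, ⟨E²⟩ = 9.4228.
C_V/k_B = (⟨E²⟩ − ⟨E⟩²)/(kT)² = (9.4228 − 2.5517)/39.816 = 0.173.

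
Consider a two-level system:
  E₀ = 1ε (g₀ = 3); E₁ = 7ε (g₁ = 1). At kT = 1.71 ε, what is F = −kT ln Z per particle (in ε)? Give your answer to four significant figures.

-0.8956 ε

Eᵢ/kT = 0.584795, 4.09357.
Z = Σ gᵢe^(−Eᵢ/kT) = 3·e^(−0.584795) + 1·e^(−4.09357) = 1.67166 + 0.0166796 = 1.68834.
F = −kT ln Z = −1.71 × ln(1.68834) = −1.71 × 0.523746 = -0.8956 ε.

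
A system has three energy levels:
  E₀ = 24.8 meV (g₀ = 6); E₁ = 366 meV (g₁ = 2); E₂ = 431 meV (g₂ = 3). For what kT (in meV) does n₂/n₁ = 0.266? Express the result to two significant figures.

n₂/n₁ = (g₂/g₁) exp[−(E₂−E₁)/kT] = 0.266.
⇒ (E₂−E₁)/kT = ln((3/2)/0.266) = ln(5.639) = 1.730.
kT = 65 meV / 1.730 = 38 meV.

38 meV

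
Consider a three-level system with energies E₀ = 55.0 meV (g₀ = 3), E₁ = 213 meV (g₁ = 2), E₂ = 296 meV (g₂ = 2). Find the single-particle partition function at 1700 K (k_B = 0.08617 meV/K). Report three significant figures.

k_BT = 0.08617 × 1700 K = 146.49 meV.
Eᵢ/kT = 0.37545, 1.4540, 2.0206.
Z = Σ gᵢe^(−Eᵢ/kT) = 3·e^(−0.37545) + 2·e^(−1.4540) + 2·e^(−2.0206) = 2.0609 + 0.46727 + 0.26515 = 2.7933.

Z = 2.79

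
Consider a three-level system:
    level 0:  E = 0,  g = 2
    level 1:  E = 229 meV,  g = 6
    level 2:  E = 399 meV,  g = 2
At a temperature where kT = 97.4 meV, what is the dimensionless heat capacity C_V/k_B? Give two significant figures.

Eᵢ/kT = 0, 2.351, 4.097.
Z = Σ gᵢe^(−Eᵢ/kT) = 2·e^(−0) + 6·e^(−2.351) + 2·e^(−4.097) = 2.000 + 0.5716 + 0.03324 = 2.605.
⟨E⟩ = 55.34 meV, ⟨E²⟩ = 13540 meV².
C_V/k_B = (⟨E²⟩ − ⟨E⟩²)/(kT)² = (13540 − 3063)/9487 = 1.1.

1.1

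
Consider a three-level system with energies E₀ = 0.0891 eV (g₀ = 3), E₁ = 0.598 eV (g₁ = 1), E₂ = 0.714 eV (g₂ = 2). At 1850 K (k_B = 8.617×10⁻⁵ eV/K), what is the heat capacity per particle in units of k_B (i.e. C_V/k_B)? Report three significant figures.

0.325

k_BT = 8.617×10⁻⁵ × 1850 K = 0.15941 eV.
Eᵢ/kT = 0.55894, 3.7513, 4.4790.
Z = Σ gᵢe^(−Eᵢ/kT) = 3·e^(−0.55894) + 1·e^(−3.7513) + 2·e^(−4.4790) = 1.7154 + 0.023487 + 0.022690 = 1.7616.
⟨E⟩ = 0.10393 eV, ⟨E²⟩ = 0.019065 eV².
C_V/k_B = (⟨E²⟩ − ⟨E⟩²)/(kT)² = (0.019065 − 0.010801)/0.025412 = 0.325.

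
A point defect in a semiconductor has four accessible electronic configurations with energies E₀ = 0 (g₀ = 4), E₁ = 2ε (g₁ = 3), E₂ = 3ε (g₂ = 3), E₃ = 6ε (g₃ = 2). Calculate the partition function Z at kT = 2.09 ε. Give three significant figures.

Z = 5.98

Eᵢ/kT = 0, 0.95694, 1.4354, 2.8708.
Z = Σ gᵢe^(−Eᵢ/kT) = 4·e^(−0) + 3·e^(−0.95694) + 3·e^(−1.4354) + 2·e^(−2.8708) = 4.0000 + 1.1522 + 0.71406 + 0.11331 = 5.9796.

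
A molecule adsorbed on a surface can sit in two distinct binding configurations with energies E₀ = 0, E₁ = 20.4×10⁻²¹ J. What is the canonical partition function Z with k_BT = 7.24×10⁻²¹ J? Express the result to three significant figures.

Eᵢ/kT = 0, 2.8177.
Z = Σ e^(−Eᵢ/kT) = e^(−0) + e^(−2.8177) = 1.0000 + 0.059743 = 1.0597.

Z = 1.06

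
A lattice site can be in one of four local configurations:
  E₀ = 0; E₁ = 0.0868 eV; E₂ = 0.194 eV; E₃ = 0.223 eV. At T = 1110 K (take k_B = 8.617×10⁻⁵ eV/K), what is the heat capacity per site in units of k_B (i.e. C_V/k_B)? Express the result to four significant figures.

0.5814

k_BT = 8.617×10⁻⁵ × 1110 K = 0.0956487 eV.
Eᵢ/kT = 0, 0.907488, 2.02826, 2.33145.
Z = Σ e^(−Eᵢ/kT) = e^(−0) + e^(−0.907488) + e^(−2.02826) + e^(−2.33145) = 1.00000 + 0.403537 + 0.131564 + 0.0971548 = 1.63226.
⟨E⟩ = 0.0503694 eV, ⟨E²⟩ = 0.00785616 eV².
C_V/k_B = (⟨E²⟩ − ⟨E⟩²)/(kT)² = (0.00785616 − 0.00253708)/0.00914867 = 0.5814.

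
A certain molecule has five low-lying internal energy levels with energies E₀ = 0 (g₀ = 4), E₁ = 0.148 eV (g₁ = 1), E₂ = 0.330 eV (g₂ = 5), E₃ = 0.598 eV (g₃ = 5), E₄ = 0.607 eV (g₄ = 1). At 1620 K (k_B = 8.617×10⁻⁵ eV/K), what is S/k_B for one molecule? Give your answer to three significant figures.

k_BT = 8.617×10⁻⁵ × 1620 K = 0.13960 eV.
Eᵢ/kT = 0, 1.0602, 2.3639, 4.2837, 4.3481.
Z = Σ gᵢe^(−Eᵢ/kT) = 4·e^(−0) + 1·e^(−1.0602) + 5·e^(−2.3639) + 5·e^(−4.2837) + 1·e^(−4.3481) = 4.0000 + 0.34639 + 0.47026 + 0.068958 + 0.012931 = 4.8985.
⟨E⟩ = Σ EᵢPᵢ = 0.052166 eV.
S/k_B = ln Z + ⟨E⟩/kT = ln(4.8985) + 0.052166/0.13960 = 1.5889 + 0.37368 = 1.96.

1.96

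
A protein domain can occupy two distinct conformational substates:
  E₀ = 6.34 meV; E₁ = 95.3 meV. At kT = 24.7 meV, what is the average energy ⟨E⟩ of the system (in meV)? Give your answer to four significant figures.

8.702 meV

Eᵢ/kT = 0.256680, 3.85830.
Z = Σ e^(−Eᵢ/kT) = e^(−0.256680) + e^(−3.85830) = 0.773616 + 0.0211038 = 0.794720.
⟨E⟩ = Σ Eᵢ e^(−Eᵢ/kT) / Z = (6.34·0.773616 + 95.3·0.0211038) / 0.794720 = 8.702 meV.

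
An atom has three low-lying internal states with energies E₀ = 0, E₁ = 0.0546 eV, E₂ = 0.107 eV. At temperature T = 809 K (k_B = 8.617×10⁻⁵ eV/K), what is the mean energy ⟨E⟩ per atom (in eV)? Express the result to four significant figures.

0.02870 eV

k_BT = 8.617×10⁻⁵ × 809 K = 0.0697115 eV.
Eᵢ/kT = 0, 0.783228, 1.53490.
Z = Σ e^(−Eᵢ/kT) = e^(−0) + e^(−0.783228) + e^(−1.53490) = 1.00000 + 0.456929 + 0.215477 = 1.67241.
⟨E⟩ = Σ Eᵢ e^(−Eᵢ/kT) / Z = (0·1.00000 + 0.0546·0.456929 + 0.107·0.215477) / 1.67241 = 0.02870 eV.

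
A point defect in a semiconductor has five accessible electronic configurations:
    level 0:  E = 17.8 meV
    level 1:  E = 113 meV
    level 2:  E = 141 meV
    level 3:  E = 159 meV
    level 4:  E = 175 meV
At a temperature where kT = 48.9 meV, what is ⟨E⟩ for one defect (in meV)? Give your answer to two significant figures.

Eᵢ/kT = 0.3640, 2.311, 2.883, 3.252, 3.579.
Z = Σ e^(−Eᵢ/kT) = e^(−0.3640) + e^(−2.311) + e^(−2.883) + e^(−3.252) + e^(−3.579) = 0.6949 + 0.09916 + 0.05597 + 0.03870 + 0.02790 = 0.9166.
⟨E⟩ = Σ Eᵢ e^(−Eᵢ/kT) / Z = (17.8·0.6949 + 113·0.09916 + 141·0.05597 + 159·0.03870 + 175·0.02790) / 0.9166 = 46 meV.

46 meV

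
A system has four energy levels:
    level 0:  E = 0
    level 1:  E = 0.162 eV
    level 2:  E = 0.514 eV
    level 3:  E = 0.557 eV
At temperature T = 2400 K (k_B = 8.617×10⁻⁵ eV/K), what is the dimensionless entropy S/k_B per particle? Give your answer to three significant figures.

k_BT = 8.617×10⁻⁵ × 2400 K = 0.20681 eV.
Eᵢ/kT = 0, 0.78333, 2.4854, 2.6933.
Z = Σ e^(−Eᵢ/kT) = e^(−0) + e^(−0.78333) + e^(−2.4854) + e^(−2.6933) = 1.0000 + 0.45688 + 0.083292 + 0.067657 = 1.6078.
⟨E⟩ = Σ EᵢPᵢ = 0.096101 eV.
S/k_B = ln Z + ⟨E⟩/kT = ln(1.6078) + 0.096101/0.20681 = 0.47487 + 0.46468 = 0.940.

0.940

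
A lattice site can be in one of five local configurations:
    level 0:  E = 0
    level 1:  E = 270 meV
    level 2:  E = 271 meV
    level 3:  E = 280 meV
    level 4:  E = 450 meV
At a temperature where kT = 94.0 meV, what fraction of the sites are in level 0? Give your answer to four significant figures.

0.8534

Eᵢ/kT = 0, 2.87234, 2.88298, 2.97872, 4.78723.
Z = Σ e^(−Eᵢ/kT) = e^(−0) + e^(−2.87234) + e^(−2.88298) + e^(−2.97872) + e^(−4.78723) = 1.00000 + 0.0565664 + 0.0559677 + 0.0508579 + 0.00833551 = 1.17173.
P₀ = e^(−E₀/kT) / Z = 1.00000/1.17173 = 0.8534.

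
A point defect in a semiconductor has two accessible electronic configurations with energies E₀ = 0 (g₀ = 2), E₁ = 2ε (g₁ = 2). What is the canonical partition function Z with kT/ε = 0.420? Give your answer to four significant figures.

Z = 2.017

Eᵢ/kT = 0, 4.76190.
Z = Σ gᵢe^(−Eᵢ/kT) = 2·e^(−0) + 2·e^(−4.76190) = 2.00000 + 0.0170987 = 2.01710.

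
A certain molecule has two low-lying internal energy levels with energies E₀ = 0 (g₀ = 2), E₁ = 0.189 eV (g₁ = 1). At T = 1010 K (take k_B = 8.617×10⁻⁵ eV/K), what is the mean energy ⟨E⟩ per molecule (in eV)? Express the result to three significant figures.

0.0102 eV

k_BT = 8.617×10⁻⁵ × 1010 K = 0.087032 eV.
Eᵢ/kT = 0, 2.1716.
Z = Σ gᵢe^(−Eᵢ/kT) = 2·e^(−0) + 1·e^(−2.1716) = 2.0000 + 0.11400 = 2.1140.
⟨E⟩ = Σ Eᵢ gᵢe^(−Eᵢ/kT) / Z = (0·2.0000 + 0.189·0.11400) / 2.1140 = 0.0102 eV.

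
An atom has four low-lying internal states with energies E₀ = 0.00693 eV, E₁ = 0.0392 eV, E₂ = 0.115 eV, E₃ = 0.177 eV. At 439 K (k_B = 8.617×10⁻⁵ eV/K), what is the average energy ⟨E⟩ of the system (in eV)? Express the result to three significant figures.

0.0216 eV

k_BT = 8.617×10⁻⁵ × 439 K = 0.037829 eV.
Eᵢ/kT = 0.18319, 1.0362, 3.0400, 4.6790.
Z = Σ e^(−Eᵢ/kT) = e^(−0.18319) + e^(−1.0362) + e^(−3.0400) + e^(−4.6790) = 0.83261 + 0.35480 + 0.047835 + 0.0092883 = 1.2445.
⟨E⟩ = Σ Eᵢ e^(−Eᵢ/kT) / Z = (0.00693·0.83261 + 0.0392·0.35480 + 0.115·0.047835 + 0.177·0.0092883) / 1.2445 = 0.0216 eV.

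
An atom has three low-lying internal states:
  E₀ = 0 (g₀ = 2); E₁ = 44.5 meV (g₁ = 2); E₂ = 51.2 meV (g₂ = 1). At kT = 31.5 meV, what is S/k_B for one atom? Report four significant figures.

Eᵢ/kT = 0, 1.41270, 1.62540.
Z = Σ gᵢe^(−Eᵢ/kT) = 2·e^(−0) + 2·e^(−1.41270) + 1·e^(−1.62540) = 2.00000 + 0.486970 + 0.196833 = 2.68380.
⟨E⟩ = Σ EᵢPᵢ = 11.8295 meV.
S/k_B = ln Z + ⟨E⟩/kT = ln(2.68380) + 11.8295/31.5 = 0.987234 + 0.375540 = 1.363.

1.363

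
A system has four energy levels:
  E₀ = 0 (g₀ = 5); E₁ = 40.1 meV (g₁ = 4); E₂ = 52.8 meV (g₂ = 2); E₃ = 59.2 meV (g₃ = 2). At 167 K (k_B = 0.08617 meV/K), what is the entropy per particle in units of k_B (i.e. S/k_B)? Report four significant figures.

k_BT = 0.08617 × 167 K = 14.3904 meV.
Eᵢ/kT = 0, 2.78658, 3.66911, 4.11385.
Z = Σ gᵢe^(−Eᵢ/kT) = 5·e^(−0) + 4·e^(−2.78658) + 2·e^(−3.66911) + 2·e^(−4.11385) = 5.00000 + 0.246527 + 0.0509983 + 0.0326895 = 5.33021.
⟨E⟩ = Σ EᵢPᵢ = 2.72291 meV.
S/k_B = ln Z + ⟨E⟩/kT = ln(5.33021) + 2.72291/14.3904 = 1.67339 + 0.189217 = 1.863.

1.863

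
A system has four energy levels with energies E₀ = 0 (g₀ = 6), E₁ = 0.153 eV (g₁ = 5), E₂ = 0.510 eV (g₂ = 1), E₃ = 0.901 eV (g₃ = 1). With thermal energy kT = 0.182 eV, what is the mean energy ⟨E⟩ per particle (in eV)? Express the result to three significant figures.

0.0447 eV

Eᵢ/kT = 0, 0.84066, 2.8022, 4.9505.
Z = Σ gᵢe^(−Eᵢ/kT) = 6·e^(−0) + 5·e^(−0.84066) + 1·e^(−2.8022) + 1·e^(−4.9505) = 6.0000 + 2.1571 + 0.060676 + 0.0070799 = 8.2249.
⟨E⟩ = Σ Eᵢ gᵢe^(−Eᵢ/kT) / Z = (0·6.0000 + 0.153·2.1571 + 0.510·0.060676 + 0.901·0.0070799) / 8.2249 = 0.0447 eV.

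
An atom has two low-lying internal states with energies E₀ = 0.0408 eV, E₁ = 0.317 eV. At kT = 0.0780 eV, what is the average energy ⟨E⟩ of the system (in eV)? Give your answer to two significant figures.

Eᵢ/kT = 0.5231, 4.064.
Z = Σ e^(−Eᵢ/kT) = e^(−0.5231) + e^(−4.064) = 0.5927 + 0.01718 = 0.6099.
⟨E⟩ = Σ Eᵢ e^(−Eᵢ/kT) / Z = (0.0408·0.5927 + 0.317·0.01718) / 0.6099 = 0.049 eV.

0.049 eV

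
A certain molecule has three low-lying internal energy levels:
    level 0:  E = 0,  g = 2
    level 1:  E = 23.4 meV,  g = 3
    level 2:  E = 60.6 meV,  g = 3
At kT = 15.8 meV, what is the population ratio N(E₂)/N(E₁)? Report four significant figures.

0.09495

n₂/n₁ = (g₂/g₁) exp[−(E₂−E₁)/kT] = (3/3) × exp(−(37.2 meV)/(15.8 meV)) = (3/3) × exp(-2.35443) = 0.09495.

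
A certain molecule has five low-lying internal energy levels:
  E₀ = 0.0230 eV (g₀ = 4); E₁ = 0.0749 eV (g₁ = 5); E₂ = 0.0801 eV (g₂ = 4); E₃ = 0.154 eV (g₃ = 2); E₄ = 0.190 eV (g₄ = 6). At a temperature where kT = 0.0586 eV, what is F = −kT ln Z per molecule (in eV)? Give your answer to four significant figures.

-0.09982 eV

Eᵢ/kT = 0.392491, 1.27816, 1.36689, 2.62799, 3.24232.
Z = Σ gᵢe^(−Eᵢ/kT) = 4·e^(−0.392491) + 5·e^(−1.27816) + 4·e^(−1.36689) + 2·e^(−2.62799) + 6·e^(−3.24232) = 2.70149 + 1.39275 + 1.01959 + 0.144447 + 0.234439 = 5.49272.
F = −kT ln Z = −0.0586 × ln(5.49272) = −0.0586 × 1.70342 = -0.09982 eV.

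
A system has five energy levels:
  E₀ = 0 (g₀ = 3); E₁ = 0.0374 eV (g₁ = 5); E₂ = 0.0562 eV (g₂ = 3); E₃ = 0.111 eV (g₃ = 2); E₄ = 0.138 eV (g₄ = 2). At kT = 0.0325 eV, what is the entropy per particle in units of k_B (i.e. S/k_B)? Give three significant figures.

2.24

Eᵢ/kT = 0, 1.1508, 1.7292, 3.4154, 4.2462.
Z = Σ gᵢe^(−Eᵢ/kT) = 3·e^(−0) + 5·e^(−1.1508) + 3·e^(−1.7292) + 2·e^(−3.4154) + 2·e^(−4.2462) = 3.0000 + 1.5819 + 0.53228 + 0.065727 + 0.028637 = 5.2085.
⟨E⟩ = Σ EᵢPᵢ = 0.019262 eV.
S/k_B = ln Z + ⟨E⟩/kT = ln(5.2085) + 0.019262/0.0325 = 1.6503 + 0.59268 = 2.24.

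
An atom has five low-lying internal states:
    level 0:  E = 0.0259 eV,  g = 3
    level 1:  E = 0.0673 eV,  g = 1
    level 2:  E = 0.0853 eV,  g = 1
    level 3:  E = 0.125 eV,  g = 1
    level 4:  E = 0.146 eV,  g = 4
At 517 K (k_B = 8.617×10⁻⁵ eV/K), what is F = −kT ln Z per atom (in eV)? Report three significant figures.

-0.0363 eV

k_BT = 8.617×10⁻⁵ × 517 K = 0.044550 eV.
Eᵢ/kT = 0.58137, 1.5107, 1.9147, 2.8058, 3.2772.
Z = Σ gᵢe^(−Eᵢ/kT) = 3·e^(−0.58137) + 1·e^(−1.5107) + 1·e^(−1.9147) + 1·e^(−2.8058) + 4·e^(−3.2772) = 1.6774 + 0.22076 + 0.14739 + 0.060458 + 0.15094 = 2.2569.
F = −kT ln Z = −0.044550 × ln(2.2569) = −0.044550 × 0.81399 = -0.0363 eV.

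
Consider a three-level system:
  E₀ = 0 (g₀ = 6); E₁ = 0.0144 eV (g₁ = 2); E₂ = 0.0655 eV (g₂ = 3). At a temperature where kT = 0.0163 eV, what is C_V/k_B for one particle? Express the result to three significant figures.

Eᵢ/kT = 0, 0.88344, 4.0184.
Z = Σ gᵢe^(−Eᵢ/kT) = 6·e^(−0) + 2·e^(−0.88344) + 3·e^(−4.0184) = 6.0000 + 0.82672 + 0.053945 = 6.8807.
⟨E⟩ = 0.0022437 eV, ⟨E²⟩ = 0.000058550 eV².
C_V/k_B = (⟨E²⟩ − ⟨E⟩²)/(kT)² = (0.000058550 − 0.0000050342)/0.00026569 = 0.201.

0.201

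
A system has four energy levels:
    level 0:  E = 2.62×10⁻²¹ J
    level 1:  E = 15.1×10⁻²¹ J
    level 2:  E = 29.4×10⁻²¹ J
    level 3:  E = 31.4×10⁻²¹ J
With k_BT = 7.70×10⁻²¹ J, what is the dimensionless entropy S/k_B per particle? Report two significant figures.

0.64

Eᵢ/kT = 0.3403, 1.961, 3.818, 4.078.
Z = Σ e^(−Eᵢ/kT) = e^(−0.3403) + e^(−1.961) + e^(−3.818) + e^(−4.078) = 0.7116 + 0.1407 + 0.02197 + 0.01694 = 0.8912.
⟨E⟩ = Σ EᵢPᵢ = 5.798 ×10⁻²¹ J.
S/k_B = ln Z + ⟨E⟩/kT = ln(0.8912) + 5.798/7.70 = -0.1152 + 0.7530 = 0.64.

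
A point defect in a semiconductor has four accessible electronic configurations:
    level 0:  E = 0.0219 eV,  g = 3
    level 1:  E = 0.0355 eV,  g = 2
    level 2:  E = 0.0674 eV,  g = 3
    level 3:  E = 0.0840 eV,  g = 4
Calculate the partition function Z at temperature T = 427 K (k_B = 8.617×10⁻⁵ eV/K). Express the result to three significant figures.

Z = 3.30

k_BT = 8.617×10⁻⁵ × 427 K = 0.036795 eV.
Eᵢ/kT = 0.59519, 0.96481, 1.8318, 2.2829.
Z = Σ gᵢe^(−Eᵢ/kT) = 3·e^(−0.59519) + 2·e^(−0.96481) + 3·e^(−1.8318) + 4·e^(−2.2829) = 1.6544 + 0.76211 + 0.48038 + 0.40795 = 3.3048.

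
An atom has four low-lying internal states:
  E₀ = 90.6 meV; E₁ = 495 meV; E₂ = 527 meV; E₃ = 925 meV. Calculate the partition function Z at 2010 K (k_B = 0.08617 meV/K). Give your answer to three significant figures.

k_BT = 0.08617 × 2010 K = 173.20 meV.
Eᵢ/kT = 0.52309, 2.8580, 3.0427, 5.3406.
Z = Σ e^(−Eᵢ/kT) = e^(−0.52309) + e^(−2.8580) + e^(−3.0427) + e^(−5.3406) = 0.59269 + 0.057383 + 0.047706 + 0.0047930 = 0.70257.

Z = 0.703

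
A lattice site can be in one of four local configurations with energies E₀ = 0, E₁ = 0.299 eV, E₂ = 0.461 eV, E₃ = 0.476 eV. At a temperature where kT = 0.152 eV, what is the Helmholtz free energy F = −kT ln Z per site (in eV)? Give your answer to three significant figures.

-0.0317 eV

Eᵢ/kT = 0, 1.9671, 3.0329, 3.1316.
Z = Σ e^(−Eᵢ/kT) = e^(−0) + e^(−1.9671) + e^(−3.0329) + e^(−3.1316) = 1.0000 + 0.13986 + 0.048176 + 0.043648 = 1.2317.
F = −kT ln Z = −0.152 × ln(1.2317) = −0.152 × 0.20840 = -0.0317 eV.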